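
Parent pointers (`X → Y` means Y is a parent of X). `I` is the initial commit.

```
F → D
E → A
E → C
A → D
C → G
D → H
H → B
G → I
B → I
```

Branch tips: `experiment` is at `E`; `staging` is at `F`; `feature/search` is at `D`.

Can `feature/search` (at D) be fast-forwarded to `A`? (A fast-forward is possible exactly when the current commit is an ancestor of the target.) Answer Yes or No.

Yes

A fast-forward from D to A is possible iff D is an ancestor of A.
Ancestors of A: {A, B, D, H, I}.
D is among them, so fast-forward is possible.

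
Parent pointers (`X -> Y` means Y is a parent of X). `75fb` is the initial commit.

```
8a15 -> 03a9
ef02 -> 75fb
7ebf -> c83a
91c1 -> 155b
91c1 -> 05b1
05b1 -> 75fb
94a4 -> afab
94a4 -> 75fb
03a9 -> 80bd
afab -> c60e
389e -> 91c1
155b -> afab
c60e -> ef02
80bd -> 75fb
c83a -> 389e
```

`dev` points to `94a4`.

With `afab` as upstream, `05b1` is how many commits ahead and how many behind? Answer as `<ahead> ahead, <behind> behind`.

1 ahead, 3 behind

Reachable from 05b1: {05b1, 75fb}.
Reachable from afab: {75fb, afab, c60e, ef02}.
Only in 05b1's history (ahead): {05b1} — 1.
Only in afab's history (behind): {afab, c60e, ef02} — 3.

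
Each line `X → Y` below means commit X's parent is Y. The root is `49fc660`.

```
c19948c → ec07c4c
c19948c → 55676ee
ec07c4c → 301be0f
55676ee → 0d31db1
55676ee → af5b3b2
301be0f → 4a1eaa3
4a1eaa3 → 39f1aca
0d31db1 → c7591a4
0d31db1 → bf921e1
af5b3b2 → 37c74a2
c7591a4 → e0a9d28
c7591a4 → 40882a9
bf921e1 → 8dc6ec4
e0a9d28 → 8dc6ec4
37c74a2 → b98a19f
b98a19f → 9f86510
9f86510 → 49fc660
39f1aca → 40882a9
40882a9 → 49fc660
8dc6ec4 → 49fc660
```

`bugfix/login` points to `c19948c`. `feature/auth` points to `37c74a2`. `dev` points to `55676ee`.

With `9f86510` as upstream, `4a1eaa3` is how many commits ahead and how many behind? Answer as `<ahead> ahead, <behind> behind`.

Reachable from 4a1eaa3: {39f1aca, 40882a9, 49fc660, 4a1eaa3}.
Reachable from 9f86510: {49fc660, 9f86510}.
Only in 4a1eaa3's history (ahead): {39f1aca, 40882a9, 4a1eaa3} — 3.
Only in 9f86510's history (behind): {9f86510} — 1.

3 ahead, 1 behind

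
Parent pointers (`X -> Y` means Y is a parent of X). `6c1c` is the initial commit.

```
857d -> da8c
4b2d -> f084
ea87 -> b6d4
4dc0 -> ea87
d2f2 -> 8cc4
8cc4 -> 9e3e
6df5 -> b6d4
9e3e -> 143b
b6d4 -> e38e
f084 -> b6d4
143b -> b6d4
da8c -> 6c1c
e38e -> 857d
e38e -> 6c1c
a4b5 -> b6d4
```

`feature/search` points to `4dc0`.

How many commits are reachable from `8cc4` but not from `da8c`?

6

Reachable from 8cc4: {143b, 6c1c, 857d, 8cc4, 9e3e, b6d4, da8c, e38e}.
Reachable from da8c: {6c1c, da8c}.
In 8cc4's history but not da8c's: {143b, 857d, 8cc4, 9e3e, b6d4, e38e} — 6 commits.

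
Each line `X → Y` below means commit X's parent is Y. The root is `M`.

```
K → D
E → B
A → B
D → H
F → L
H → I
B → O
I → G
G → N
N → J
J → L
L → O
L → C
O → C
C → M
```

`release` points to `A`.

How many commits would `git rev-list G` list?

7

Walking parent pointers from G: reachable set = {C, G, J, L, M, N, O}.
That is 7 commits.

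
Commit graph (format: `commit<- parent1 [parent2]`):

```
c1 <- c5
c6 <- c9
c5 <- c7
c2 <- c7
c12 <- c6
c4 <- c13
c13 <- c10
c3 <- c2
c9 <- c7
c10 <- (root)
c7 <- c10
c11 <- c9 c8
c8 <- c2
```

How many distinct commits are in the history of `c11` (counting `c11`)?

6

Walking parent pointers from c11: reachable set = {c10, c11, c2, c7, c8, c9}.
That is 6 commits.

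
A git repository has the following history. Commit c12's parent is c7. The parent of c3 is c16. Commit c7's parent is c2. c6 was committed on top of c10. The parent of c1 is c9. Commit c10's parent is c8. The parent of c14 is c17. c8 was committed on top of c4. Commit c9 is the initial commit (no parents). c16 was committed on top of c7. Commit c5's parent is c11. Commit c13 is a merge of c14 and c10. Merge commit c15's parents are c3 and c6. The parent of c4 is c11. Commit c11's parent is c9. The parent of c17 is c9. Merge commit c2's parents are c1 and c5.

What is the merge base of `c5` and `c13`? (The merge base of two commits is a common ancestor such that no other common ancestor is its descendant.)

Ancestors of c5: {c11, c5, c9}.
Ancestors of c13: {c10, c11, c13, c14, c17, c4, c8, c9}.
Common ancestors: {c11, c9}.
Among these, c11 is not an ancestor of any other common ancestor — it is the merge base.

c11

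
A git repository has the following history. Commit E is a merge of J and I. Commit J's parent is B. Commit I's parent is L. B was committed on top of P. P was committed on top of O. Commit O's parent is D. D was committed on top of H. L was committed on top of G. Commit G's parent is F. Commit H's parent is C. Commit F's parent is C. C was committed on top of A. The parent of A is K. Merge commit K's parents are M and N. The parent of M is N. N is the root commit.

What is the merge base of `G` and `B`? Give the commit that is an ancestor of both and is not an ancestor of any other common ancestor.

Ancestors of G: {A, C, F, G, K, M, N}.
Ancestors of B: {A, B, C, D, H, K, M, N, O, P}.
Common ancestors: {A, C, K, M, N}.
Among these, C is not an ancestor of any other common ancestor — it is the merge base.

C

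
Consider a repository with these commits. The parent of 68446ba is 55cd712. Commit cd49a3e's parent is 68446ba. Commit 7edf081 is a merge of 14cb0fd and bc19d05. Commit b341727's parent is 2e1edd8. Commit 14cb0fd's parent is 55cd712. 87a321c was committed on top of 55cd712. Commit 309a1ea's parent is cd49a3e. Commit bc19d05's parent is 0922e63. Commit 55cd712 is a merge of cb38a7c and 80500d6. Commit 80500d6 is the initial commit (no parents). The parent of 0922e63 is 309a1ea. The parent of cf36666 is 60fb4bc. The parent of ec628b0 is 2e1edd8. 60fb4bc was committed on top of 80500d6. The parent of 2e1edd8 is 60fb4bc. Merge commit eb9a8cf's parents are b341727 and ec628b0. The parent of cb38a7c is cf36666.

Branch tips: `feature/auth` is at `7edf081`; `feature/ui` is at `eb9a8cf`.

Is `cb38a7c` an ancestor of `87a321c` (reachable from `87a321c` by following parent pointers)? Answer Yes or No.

Yes

Ancestors of 87a321c (commits reachable by following parents): {55cd712, 60fb4bc, 80500d6, 87a321c, cb38a7c, cf36666}.
cb38a7c is in that set, so it is an ancestor of 87a321c.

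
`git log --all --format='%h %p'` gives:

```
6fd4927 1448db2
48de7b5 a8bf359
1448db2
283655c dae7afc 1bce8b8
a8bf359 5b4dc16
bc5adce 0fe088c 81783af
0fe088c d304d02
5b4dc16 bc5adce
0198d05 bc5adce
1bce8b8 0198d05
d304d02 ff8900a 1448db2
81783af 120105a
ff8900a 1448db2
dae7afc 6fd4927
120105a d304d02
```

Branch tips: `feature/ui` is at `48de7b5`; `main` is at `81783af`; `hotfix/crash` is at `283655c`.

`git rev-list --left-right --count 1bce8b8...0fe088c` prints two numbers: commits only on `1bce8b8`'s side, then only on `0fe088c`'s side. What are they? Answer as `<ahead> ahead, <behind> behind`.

Reachable from 1bce8b8: {0198d05, 0fe088c, 120105a, 1448db2, 1bce8b8, 81783af, bc5adce, d304d02, ff8900a}.
Reachable from 0fe088c: {0fe088c, 1448db2, d304d02, ff8900a}.
Only in 1bce8b8's history (ahead): {0198d05, 120105a, 1bce8b8, 81783af, bc5adce} — 5.
Only in 0fe088c's history (behind): {} — 0.

5 ahead, 0 behind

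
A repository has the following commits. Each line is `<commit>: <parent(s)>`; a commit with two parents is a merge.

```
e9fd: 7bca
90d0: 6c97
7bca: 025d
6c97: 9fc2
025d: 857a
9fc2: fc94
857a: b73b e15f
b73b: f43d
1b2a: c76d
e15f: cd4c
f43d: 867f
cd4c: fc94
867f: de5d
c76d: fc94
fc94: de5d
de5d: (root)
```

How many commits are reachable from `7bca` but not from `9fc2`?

Reachable from 7bca: {025d, 7bca, 857a, 867f, b73b, cd4c, de5d, e15f, f43d, fc94}.
Reachable from 9fc2: {9fc2, de5d, fc94}.
In 7bca's history but not 9fc2's: {025d, 7bca, 857a, 867f, b73b, cd4c, e15f, f43d} — 8 commits.

8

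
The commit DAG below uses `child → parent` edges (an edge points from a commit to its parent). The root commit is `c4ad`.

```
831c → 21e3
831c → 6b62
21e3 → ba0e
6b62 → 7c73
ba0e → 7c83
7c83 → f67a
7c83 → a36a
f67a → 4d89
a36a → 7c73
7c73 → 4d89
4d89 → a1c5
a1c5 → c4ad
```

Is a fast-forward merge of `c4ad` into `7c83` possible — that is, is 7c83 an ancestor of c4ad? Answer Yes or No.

No

A fast-forward from 7c83 to c4ad is possible iff 7c83 is an ancestor of c4ad.
Ancestors of c4ad: {c4ad}.
7c83 is not among them, so fast-forward is not possible.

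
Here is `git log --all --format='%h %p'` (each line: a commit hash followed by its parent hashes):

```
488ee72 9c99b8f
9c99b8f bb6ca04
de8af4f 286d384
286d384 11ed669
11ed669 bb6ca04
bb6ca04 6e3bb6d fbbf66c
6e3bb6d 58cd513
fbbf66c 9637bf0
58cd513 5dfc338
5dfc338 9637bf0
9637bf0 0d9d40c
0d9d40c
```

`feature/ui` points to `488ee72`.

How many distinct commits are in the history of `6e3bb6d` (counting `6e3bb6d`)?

Walking parent pointers from 6e3bb6d: reachable set = {0d9d40c, 58cd513, 5dfc338, 6e3bb6d, 9637bf0}.
That is 5 commits.

5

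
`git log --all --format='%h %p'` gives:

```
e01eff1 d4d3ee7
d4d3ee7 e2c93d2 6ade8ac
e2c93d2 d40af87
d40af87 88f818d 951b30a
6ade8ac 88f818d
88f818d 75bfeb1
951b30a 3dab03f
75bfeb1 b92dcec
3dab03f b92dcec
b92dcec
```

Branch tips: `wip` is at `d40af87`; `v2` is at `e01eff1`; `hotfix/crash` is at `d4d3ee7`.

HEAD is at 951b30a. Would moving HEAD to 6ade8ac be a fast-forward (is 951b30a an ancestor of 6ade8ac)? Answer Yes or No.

A fast-forward from 951b30a to 6ade8ac is possible iff 951b30a is an ancestor of 6ade8ac.
Ancestors of 6ade8ac: {6ade8ac, 75bfeb1, 88f818d, b92dcec}.
951b30a is not among them, so fast-forward is not possible.

No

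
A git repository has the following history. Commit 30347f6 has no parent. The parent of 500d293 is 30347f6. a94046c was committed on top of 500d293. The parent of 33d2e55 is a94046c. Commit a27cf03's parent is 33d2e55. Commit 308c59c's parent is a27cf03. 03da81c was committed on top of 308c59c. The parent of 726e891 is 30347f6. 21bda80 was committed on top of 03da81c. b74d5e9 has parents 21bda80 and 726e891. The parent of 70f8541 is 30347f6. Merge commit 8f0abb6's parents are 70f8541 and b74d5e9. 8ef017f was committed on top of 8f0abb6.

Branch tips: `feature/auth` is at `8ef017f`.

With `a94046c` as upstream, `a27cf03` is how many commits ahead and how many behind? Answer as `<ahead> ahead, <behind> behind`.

Reachable from a27cf03: {30347f6, 33d2e55, 500d293, a27cf03, a94046c}.
Reachable from a94046c: {30347f6, 500d293, a94046c}.
Only in a27cf03's history (ahead): {33d2e55, a27cf03} — 2.
Only in a94046c's history (behind): {} — 0.

2 ahead, 0 behind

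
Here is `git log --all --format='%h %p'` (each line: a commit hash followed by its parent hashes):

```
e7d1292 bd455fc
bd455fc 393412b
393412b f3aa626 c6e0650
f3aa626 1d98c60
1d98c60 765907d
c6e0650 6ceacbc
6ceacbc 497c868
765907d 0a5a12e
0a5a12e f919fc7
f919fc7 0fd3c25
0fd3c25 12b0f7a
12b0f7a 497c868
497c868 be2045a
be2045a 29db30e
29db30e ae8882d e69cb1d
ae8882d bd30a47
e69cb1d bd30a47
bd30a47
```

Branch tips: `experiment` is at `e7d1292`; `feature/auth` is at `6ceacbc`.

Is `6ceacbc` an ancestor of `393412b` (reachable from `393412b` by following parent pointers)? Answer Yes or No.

Ancestors of 393412b (commits reachable by following parents): {0a5a12e, 0fd3c25, 12b0f7a, 1d98c60, 29db30e, 393412b, 497c868, 6ceacbc, 765907d, ae8882d, bd30a47, be2045a, c6e0650, e69cb1d, f3aa626, f919fc7}.
6ceacbc is in that set, so it is an ancestor of 393412b.

Yes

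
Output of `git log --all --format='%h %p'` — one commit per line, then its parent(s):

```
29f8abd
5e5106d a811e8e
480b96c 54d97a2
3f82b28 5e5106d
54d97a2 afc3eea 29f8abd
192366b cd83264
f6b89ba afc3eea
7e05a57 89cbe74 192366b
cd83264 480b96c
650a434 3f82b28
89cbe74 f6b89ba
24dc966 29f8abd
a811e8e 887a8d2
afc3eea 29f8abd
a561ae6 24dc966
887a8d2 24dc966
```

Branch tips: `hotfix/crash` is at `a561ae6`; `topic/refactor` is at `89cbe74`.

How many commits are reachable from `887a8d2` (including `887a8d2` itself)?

3

Walking parent pointers from 887a8d2: reachable set = {24dc966, 29f8abd, 887a8d2}.
That is 3 commits.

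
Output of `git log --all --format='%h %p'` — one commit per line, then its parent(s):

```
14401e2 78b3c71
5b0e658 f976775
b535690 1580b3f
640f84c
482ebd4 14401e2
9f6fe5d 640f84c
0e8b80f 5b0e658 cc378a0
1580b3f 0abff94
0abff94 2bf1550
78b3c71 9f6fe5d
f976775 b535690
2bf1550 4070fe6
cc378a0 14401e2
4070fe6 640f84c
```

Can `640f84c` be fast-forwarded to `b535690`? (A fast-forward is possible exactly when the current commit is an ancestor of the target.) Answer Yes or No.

Yes

A fast-forward from 640f84c to b535690 is possible iff 640f84c is an ancestor of b535690.
Ancestors of b535690: {0abff94, 1580b3f, 2bf1550, 4070fe6, 640f84c, b535690}.
640f84c is among them, so fast-forward is possible.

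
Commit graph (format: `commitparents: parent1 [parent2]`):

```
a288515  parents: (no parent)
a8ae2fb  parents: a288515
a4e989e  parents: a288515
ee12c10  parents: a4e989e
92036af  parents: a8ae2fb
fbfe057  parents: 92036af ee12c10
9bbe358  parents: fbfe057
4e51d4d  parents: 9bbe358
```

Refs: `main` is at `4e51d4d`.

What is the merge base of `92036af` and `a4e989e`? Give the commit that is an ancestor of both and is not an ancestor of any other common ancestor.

Ancestors of 92036af: {92036af, a288515, a8ae2fb}.
Ancestors of a4e989e: {a288515, a4e989e}.
Common ancestors: {a288515}.
The only common ancestor is a288515, so it is the merge base.

a288515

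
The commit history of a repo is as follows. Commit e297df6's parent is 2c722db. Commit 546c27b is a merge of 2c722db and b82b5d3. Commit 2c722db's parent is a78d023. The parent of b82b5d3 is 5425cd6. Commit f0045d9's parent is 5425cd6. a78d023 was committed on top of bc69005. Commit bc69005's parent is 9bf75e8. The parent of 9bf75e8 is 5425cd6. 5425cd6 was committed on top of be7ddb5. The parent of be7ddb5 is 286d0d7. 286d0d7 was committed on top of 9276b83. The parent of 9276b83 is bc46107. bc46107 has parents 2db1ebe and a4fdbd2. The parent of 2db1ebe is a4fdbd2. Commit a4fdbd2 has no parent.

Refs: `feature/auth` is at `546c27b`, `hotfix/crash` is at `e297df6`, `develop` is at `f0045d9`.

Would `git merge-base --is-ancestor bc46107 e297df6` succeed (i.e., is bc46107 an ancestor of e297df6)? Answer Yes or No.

Yes

Ancestors of e297df6 (commits reachable by following parents): {286d0d7, 2c722db, 2db1ebe, 5425cd6, 9276b83, 9bf75e8, a4fdbd2, a78d023, bc46107, bc69005, be7ddb5, e297df6}.
bc46107 is in that set, so it is an ancestor of e297df6.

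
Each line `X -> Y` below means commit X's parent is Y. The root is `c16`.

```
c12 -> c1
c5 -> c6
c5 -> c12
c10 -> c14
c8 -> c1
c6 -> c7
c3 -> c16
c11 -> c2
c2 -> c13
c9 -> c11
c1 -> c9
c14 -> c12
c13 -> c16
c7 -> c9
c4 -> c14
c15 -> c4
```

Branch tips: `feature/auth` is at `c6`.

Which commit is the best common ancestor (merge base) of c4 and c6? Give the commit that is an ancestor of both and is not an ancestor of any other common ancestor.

c9

Ancestors of c4: {c1, c11, c12, c13, c14, c16, c2, c4, c9}.
Ancestors of c6: {c11, c13, c16, c2, c6, c7, c9}.
Common ancestors: {c11, c13, c16, c2, c9}.
Among these, c9 is not an ancestor of any other common ancestor — it is the merge base.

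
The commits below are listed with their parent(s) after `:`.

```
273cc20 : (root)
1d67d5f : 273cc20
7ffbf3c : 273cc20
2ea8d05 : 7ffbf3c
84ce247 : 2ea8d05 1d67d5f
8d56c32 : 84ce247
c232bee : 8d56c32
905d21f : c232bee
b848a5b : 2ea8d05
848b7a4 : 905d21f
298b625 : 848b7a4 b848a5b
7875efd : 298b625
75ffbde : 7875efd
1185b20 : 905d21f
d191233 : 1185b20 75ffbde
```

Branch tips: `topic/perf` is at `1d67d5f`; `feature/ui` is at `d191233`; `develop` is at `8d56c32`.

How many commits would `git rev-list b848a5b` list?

4

Walking parent pointers from b848a5b: reachable set = {273cc20, 2ea8d05, 7ffbf3c, b848a5b}.
That is 4 commits.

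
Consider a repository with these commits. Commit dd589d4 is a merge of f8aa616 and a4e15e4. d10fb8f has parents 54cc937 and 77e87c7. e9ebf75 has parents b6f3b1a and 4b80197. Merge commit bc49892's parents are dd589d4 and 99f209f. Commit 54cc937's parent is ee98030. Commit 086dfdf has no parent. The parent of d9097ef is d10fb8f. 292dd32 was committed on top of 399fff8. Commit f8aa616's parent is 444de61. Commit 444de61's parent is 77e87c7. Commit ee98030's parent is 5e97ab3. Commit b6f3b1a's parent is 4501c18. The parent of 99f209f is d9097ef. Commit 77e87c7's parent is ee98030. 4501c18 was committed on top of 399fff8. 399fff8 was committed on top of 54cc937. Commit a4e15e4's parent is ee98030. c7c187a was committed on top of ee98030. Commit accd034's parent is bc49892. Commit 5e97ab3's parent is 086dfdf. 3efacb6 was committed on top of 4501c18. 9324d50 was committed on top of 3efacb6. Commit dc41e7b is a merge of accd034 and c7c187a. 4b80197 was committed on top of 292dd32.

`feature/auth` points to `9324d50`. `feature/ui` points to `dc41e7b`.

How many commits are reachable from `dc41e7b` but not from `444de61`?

11

Reachable from dc41e7b: {086dfdf, 444de61, 54cc937, 5e97ab3, 77e87c7, 99f209f, a4e15e4, accd034, bc49892, c7c187a, d10fb8f, d9097ef, dc41e7b, dd589d4, ee98030, f8aa616}.
Reachable from 444de61: {086dfdf, 444de61, 5e97ab3, 77e87c7, ee98030}.
In dc41e7b's history but not 444de61's: {54cc937, 99f209f, a4e15e4, accd034, bc49892, c7c187a, d10fb8f, d9097ef, dc41e7b, dd589d4, f8aa616} — 11 commits.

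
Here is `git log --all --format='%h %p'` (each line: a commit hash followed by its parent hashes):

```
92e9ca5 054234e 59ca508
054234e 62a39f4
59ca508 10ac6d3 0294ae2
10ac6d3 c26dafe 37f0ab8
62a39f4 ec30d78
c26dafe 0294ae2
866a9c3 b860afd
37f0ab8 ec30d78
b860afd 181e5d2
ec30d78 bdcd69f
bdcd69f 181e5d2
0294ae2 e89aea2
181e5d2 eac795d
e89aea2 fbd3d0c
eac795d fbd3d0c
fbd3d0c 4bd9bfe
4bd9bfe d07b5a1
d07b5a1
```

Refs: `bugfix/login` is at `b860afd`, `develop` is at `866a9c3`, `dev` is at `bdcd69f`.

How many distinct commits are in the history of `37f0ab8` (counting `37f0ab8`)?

Walking parent pointers from 37f0ab8: reachable set = {181e5d2, 37f0ab8, 4bd9bfe, bdcd69f, d07b5a1, eac795d, ec30d78, fbd3d0c}.
That is 8 commits.

8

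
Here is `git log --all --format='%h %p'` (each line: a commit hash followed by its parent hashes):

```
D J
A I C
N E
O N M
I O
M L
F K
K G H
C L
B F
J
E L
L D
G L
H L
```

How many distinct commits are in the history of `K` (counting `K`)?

Walking parent pointers from K: reachable set = {D, G, H, J, K, L}.
That is 6 commits.

6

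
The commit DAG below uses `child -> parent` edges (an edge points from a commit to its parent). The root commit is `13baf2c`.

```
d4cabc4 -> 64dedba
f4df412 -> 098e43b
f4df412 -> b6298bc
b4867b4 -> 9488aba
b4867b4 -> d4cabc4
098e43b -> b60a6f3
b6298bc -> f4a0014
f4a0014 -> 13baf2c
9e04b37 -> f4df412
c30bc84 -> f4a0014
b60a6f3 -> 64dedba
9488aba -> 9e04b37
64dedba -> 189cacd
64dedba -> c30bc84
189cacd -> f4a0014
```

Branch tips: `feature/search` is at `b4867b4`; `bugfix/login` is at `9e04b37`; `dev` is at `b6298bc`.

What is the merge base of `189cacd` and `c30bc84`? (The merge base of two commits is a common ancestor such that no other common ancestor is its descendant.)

Ancestors of 189cacd: {13baf2c, 189cacd, f4a0014}.
Ancestors of c30bc84: {13baf2c, c30bc84, f4a0014}.
Common ancestors: {13baf2c, f4a0014}.
Among these, f4a0014 is not an ancestor of any other common ancestor — it is the merge base.

f4a0014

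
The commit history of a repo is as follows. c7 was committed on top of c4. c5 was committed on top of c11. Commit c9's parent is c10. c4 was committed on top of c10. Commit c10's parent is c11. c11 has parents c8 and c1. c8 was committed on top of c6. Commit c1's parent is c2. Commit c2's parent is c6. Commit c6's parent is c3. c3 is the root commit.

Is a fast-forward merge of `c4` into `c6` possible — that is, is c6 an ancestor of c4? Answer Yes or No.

A fast-forward from c6 to c4 is possible iff c6 is an ancestor of c4.
Ancestors of c4: {c1, c10, c11, c2, c3, c4, c6, c8}.
c6 is among them, so fast-forward is possible.

Yes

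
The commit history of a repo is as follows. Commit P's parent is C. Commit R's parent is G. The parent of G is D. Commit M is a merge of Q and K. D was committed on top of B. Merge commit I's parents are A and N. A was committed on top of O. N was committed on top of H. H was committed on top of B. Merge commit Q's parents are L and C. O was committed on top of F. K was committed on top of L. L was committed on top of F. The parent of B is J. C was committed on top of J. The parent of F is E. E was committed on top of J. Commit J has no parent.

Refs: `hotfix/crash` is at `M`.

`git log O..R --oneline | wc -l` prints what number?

4

Reachable from R: {B, D, G, J, R}.
Reachable from O: {E, F, J, O}.
In R's history but not O's: {B, D, G, R} — 4 commits.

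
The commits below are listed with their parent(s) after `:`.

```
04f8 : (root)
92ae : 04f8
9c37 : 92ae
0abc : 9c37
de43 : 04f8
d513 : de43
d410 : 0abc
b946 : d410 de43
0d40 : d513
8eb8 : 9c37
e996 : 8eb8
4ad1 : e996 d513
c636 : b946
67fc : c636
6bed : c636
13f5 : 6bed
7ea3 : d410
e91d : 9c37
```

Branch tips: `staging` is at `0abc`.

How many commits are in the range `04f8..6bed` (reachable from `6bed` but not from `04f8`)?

Reachable from 6bed: {04f8, 0abc, 6bed, 92ae, 9c37, b946, c636, d410, de43}.
Reachable from 04f8: {04f8}.
In 6bed's history but not 04f8's: {0abc, 6bed, 92ae, 9c37, b946, c636, d410, de43} — 8 commits.

8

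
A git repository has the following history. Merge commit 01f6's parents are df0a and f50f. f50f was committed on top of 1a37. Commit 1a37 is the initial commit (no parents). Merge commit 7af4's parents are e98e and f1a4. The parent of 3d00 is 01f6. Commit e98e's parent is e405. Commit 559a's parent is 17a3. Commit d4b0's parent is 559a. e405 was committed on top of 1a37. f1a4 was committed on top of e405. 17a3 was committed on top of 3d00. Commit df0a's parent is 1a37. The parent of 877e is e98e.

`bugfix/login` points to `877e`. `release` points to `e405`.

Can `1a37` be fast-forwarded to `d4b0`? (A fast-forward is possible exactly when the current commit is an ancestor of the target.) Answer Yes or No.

Yes

A fast-forward from 1a37 to d4b0 is possible iff 1a37 is an ancestor of d4b0.
Ancestors of d4b0: {01f6, 17a3, 1a37, 3d00, 559a, d4b0, df0a, f50f}.
1a37 is among them, so fast-forward is possible.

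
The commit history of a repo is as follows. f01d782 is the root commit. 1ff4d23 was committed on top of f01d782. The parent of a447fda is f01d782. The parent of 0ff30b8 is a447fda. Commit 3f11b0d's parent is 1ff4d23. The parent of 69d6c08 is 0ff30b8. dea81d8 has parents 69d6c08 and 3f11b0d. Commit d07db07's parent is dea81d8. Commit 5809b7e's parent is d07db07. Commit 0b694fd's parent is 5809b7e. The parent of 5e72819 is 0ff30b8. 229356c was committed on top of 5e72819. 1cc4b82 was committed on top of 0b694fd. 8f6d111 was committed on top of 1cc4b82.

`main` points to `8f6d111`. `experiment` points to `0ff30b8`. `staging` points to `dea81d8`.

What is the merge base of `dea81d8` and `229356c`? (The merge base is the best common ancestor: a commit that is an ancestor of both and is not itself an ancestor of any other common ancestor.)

Ancestors of dea81d8: {0ff30b8, 1ff4d23, 3f11b0d, 69d6c08, a447fda, dea81d8, f01d782}.
Ancestors of 229356c: {0ff30b8, 229356c, 5e72819, a447fda, f01d782}.
Common ancestors: {0ff30b8, a447fda, f01d782}.
Among these, 0ff30b8 is not an ancestor of any other common ancestor — it is the merge base.

0ff30b8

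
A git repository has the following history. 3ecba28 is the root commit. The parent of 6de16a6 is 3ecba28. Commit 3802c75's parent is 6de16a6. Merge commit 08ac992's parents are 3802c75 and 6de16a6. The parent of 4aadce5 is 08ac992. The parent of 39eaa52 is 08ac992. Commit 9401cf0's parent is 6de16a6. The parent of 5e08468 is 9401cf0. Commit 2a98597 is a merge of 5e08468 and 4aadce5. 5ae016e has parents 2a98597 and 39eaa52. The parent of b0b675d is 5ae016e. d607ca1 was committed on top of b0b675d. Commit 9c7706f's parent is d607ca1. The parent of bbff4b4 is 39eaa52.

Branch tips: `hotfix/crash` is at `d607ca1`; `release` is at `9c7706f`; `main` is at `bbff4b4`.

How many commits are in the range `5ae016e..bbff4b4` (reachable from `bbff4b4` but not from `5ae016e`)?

1

Reachable from bbff4b4: {08ac992, 3802c75, 39eaa52, 3ecba28, 6de16a6, bbff4b4}.
Reachable from 5ae016e: {08ac992, 2a98597, 3802c75, 39eaa52, 3ecba28, 4aadce5, 5ae016e, 5e08468, 6de16a6, 9401cf0}.
In bbff4b4's history but not 5ae016e's: {bbff4b4} — 1 commit.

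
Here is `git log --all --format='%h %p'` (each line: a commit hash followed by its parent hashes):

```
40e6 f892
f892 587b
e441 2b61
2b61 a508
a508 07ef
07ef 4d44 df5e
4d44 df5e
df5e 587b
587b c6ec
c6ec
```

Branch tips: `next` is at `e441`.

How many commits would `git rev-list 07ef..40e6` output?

2

Reachable from 40e6: {40e6, 587b, c6ec, f892}.
Reachable from 07ef: {07ef, 4d44, 587b, c6ec, df5e}.
In 40e6's history but not 07ef's: {40e6, f892} — 2 commits.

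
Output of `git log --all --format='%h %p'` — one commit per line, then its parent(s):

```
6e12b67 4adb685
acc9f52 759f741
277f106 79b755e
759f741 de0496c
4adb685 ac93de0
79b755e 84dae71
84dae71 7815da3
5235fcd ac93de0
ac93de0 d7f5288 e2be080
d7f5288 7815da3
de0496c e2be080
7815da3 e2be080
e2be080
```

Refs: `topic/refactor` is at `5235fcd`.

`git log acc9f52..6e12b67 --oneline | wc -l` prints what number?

Reachable from 6e12b67: {4adb685, 6e12b67, 7815da3, ac93de0, d7f5288, e2be080}.
Reachable from acc9f52: {759f741, acc9f52, de0496c, e2be080}.
In 6e12b67's history but not acc9f52's: {4adb685, 6e12b67, 7815da3, ac93de0, d7f5288} — 5 commits.

5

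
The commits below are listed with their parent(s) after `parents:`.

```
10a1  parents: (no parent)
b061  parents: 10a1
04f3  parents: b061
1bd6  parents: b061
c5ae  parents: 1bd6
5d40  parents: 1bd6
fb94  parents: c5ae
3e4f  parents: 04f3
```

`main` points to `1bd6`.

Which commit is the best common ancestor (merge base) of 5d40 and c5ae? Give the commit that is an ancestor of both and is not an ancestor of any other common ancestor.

Ancestors of 5d40: {10a1, 1bd6, 5d40, b061}.
Ancestors of c5ae: {10a1, 1bd6, b061, c5ae}.
Common ancestors: {10a1, 1bd6, b061}.
Among these, 1bd6 is not an ancestor of any other common ancestor — it is the merge base.

1bd6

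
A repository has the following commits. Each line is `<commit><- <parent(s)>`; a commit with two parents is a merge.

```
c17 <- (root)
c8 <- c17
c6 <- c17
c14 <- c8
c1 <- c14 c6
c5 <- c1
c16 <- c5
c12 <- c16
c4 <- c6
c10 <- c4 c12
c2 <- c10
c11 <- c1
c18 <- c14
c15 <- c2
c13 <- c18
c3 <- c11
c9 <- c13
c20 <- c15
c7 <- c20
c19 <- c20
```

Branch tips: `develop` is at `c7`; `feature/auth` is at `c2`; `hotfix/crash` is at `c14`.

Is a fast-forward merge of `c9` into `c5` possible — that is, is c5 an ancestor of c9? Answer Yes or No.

No

A fast-forward from c5 to c9 is possible iff c5 is an ancestor of c9.
Ancestors of c9: {c13, c14, c17, c18, c8, c9}.
c5 is not among them, so fast-forward is not possible.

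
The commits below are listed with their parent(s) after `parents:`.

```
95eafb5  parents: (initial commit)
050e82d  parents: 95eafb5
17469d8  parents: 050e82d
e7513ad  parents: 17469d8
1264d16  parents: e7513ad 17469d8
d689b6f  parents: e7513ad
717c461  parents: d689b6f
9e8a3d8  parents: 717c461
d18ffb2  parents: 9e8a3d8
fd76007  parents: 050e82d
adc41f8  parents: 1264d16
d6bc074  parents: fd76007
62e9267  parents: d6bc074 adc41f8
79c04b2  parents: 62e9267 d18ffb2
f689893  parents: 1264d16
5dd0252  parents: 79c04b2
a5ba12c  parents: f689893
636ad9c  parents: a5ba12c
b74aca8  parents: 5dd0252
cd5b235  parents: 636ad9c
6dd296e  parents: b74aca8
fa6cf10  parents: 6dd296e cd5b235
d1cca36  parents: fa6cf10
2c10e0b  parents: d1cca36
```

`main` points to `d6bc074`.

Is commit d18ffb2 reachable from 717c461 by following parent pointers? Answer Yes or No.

No

Ancestors of 717c461: {050e82d, 17469d8, 717c461, 95eafb5, d689b6f, e7513ad}.
d18ffb2 is not in that set, so it is not an ancestor of 717c461.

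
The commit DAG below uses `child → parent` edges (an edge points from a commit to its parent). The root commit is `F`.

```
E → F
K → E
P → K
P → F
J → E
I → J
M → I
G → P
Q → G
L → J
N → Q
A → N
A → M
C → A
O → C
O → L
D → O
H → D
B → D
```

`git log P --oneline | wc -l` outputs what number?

Walking parent pointers from P: reachable set = {E, F, K, P}.
That is 4 commits.

4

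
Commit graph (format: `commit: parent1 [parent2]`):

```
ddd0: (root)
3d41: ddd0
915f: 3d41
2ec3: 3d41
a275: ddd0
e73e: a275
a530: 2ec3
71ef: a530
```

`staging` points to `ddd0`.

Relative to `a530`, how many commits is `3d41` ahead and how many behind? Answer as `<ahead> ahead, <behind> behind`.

Reachable from 3d41: {3d41, ddd0}.
Reachable from a530: {2ec3, 3d41, a530, ddd0}.
Only in 3d41's history (ahead): {} — 0.
Only in a530's history (behind): {2ec3, a530} — 2.

0 ahead, 2 behind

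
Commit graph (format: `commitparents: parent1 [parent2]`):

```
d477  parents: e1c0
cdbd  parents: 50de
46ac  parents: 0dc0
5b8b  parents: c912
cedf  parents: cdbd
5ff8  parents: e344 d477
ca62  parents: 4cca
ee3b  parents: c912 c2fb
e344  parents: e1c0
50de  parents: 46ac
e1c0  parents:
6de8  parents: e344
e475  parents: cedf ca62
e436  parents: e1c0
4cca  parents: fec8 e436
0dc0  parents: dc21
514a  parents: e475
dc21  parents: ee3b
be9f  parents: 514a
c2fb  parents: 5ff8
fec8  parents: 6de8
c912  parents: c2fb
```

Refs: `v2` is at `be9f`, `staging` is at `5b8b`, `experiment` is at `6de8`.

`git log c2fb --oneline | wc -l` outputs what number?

5

Walking parent pointers from c2fb: reachable set = {5ff8, c2fb, d477, e1c0, e344}.
That is 5 commits.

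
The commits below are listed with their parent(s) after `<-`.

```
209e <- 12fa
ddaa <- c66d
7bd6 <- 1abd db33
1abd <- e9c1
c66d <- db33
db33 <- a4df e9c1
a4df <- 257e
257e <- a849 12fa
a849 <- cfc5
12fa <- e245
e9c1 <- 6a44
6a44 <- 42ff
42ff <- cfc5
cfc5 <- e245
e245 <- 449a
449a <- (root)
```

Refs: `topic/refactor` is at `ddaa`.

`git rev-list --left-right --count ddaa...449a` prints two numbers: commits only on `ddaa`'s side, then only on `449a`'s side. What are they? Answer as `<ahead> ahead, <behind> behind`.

12 ahead, 0 behind

Reachable from ddaa: {12fa, 257e, 42ff, 449a, 6a44, a4df, a849, c66d, cfc5, db33, ddaa, e245, e9c1}.
Reachable from 449a: {449a}.
Only in ddaa's history (ahead): {12fa, 257e, 42ff, 6a44, a4df, a849, c66d, cfc5, db33, ddaa, e245, e9c1} — 12.
Only in 449a's history (behind): {} — 0.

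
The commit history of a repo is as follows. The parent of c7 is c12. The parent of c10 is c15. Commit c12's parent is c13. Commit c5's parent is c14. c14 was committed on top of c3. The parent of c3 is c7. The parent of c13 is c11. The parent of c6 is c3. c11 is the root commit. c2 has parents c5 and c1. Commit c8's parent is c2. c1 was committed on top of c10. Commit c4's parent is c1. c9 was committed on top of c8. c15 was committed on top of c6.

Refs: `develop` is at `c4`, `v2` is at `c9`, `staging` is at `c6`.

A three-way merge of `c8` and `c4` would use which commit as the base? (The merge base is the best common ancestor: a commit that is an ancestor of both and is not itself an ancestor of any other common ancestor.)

c1

Ancestors of c8: {c1, c10, c11, c12, c13, c14, c15, c2, c3, c5, c6, c7, c8}.
Ancestors of c4: {c1, c10, c11, c12, c13, c15, c3, c4, c6, c7}.
Common ancestors: {c1, c10, c11, c12, c13, c15, c3, c6, c7}.
Among these, c1 is not an ancestor of any other common ancestor — it is the merge base.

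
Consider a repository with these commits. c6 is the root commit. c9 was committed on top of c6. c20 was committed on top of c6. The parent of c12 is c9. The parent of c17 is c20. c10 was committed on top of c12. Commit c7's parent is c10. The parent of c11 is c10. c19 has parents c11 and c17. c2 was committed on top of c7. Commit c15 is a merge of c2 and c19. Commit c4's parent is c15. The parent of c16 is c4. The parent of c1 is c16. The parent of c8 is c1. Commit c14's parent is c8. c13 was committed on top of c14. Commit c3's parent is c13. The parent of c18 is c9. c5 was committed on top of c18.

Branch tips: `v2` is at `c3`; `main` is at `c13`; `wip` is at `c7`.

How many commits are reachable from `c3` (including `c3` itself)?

Walking parent pointers from c3: reachable set = {c1, c10, c11, c12, c13, c14, c15, c16, c17, c19, c2, c20, c3, c4, c6, c7, c8, c9}.
That is 18 commits.

18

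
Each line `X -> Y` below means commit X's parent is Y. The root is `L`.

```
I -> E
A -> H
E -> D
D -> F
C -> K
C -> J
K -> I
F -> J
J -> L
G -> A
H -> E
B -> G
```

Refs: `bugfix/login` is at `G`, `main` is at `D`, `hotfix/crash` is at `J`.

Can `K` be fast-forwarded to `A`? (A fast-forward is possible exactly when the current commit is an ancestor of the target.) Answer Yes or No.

A fast-forward from K to A is possible iff K is an ancestor of A.
Ancestors of A: {A, D, E, F, H, J, L}.
K is not among them, so fast-forward is not possible.

No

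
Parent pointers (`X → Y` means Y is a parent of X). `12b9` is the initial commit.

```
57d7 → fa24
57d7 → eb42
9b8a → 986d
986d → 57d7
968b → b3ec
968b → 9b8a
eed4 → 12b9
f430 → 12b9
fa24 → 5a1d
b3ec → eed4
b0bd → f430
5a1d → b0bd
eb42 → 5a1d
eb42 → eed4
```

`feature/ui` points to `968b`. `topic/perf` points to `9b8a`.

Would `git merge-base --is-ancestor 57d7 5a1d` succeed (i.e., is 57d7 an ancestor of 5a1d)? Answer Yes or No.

Ancestors of 5a1d: {12b9, 5a1d, b0bd, f430}.
57d7 is not in that set, so it is not an ancestor of 5a1d.

No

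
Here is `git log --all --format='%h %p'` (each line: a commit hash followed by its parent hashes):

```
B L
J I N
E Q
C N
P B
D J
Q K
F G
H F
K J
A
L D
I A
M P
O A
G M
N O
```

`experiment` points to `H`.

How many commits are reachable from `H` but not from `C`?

Reachable from H: {A, B, D, F, G, H, I, J, L, M, N, O, P}.
Reachable from C: {A, C, N, O}.
In H's history but not C's: {B, D, F, G, H, I, J, L, M, P} — 10 commits.

10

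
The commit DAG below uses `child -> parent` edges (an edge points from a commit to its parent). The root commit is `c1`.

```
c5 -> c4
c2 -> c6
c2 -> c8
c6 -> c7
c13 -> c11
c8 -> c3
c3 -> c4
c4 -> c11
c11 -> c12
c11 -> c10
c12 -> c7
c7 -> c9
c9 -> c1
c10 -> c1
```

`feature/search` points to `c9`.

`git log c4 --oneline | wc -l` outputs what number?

Walking parent pointers from c4: reachable set = {c1, c10, c11, c12, c4, c7, c9}.
That is 7 commits.

7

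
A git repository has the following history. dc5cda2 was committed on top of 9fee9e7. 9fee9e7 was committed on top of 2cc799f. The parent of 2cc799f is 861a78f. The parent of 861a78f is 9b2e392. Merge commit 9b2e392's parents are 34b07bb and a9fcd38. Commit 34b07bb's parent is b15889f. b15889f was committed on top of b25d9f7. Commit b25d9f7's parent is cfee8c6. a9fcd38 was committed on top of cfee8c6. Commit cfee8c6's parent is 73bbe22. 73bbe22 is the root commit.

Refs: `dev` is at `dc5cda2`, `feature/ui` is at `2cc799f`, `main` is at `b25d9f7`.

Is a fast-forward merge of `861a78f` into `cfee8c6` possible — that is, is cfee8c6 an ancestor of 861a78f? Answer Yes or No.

A fast-forward from cfee8c6 to 861a78f is possible iff cfee8c6 is an ancestor of 861a78f.
Ancestors of 861a78f: {34b07bb, 73bbe22, 861a78f, 9b2e392, a9fcd38, b15889f, b25d9f7, cfee8c6}.
cfee8c6 is among them, so fast-forward is possible.

Yes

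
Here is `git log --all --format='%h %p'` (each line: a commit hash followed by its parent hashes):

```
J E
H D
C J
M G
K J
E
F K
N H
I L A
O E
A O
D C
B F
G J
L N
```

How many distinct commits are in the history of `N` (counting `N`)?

Walking parent pointers from N: reachable set = {C, D, E, H, J, N}.
That is 6 commits.

6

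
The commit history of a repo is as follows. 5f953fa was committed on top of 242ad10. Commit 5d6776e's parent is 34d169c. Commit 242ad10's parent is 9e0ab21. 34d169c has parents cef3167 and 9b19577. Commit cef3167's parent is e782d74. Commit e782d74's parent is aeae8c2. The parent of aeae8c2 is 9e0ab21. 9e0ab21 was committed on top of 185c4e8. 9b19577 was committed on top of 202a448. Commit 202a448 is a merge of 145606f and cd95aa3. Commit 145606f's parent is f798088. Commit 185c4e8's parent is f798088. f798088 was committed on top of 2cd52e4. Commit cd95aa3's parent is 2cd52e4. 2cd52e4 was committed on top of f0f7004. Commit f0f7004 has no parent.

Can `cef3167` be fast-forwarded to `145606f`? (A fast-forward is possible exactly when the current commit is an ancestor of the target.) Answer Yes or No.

No

A fast-forward from cef3167 to 145606f is possible iff cef3167 is an ancestor of 145606f.
Ancestors of 145606f: {145606f, 2cd52e4, f0f7004, f798088}.
cef3167 is not among them, so fast-forward is not possible.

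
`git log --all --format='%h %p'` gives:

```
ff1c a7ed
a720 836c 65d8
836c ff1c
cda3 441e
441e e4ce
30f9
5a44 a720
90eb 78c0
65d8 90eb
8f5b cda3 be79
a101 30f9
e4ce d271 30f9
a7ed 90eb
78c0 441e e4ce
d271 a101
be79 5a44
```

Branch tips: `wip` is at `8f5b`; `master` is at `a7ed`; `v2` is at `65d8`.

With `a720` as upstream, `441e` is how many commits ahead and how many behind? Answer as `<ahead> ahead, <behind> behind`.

Reachable from 441e: {30f9, 441e, a101, d271, e4ce}.
Reachable from a720: {30f9, 441e, 65d8, 78c0, 836c, 90eb, a101, a720, a7ed, d271, e4ce, ff1c}.
Only in 441e's history (ahead): {} — 0.
Only in a720's history (behind): {65d8, 78c0, 836c, 90eb, a720, a7ed, ff1c} — 7.

0 ahead, 7 behind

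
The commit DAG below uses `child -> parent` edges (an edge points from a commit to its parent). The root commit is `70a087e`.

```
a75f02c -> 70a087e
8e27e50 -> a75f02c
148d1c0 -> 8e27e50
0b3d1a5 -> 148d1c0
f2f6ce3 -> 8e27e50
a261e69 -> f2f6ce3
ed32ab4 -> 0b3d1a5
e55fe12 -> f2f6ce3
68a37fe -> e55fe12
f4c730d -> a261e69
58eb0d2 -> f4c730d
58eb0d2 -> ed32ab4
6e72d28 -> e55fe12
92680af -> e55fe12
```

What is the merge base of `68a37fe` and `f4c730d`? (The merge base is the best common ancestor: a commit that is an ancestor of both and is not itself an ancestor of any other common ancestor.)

f2f6ce3

Ancestors of 68a37fe: {68a37fe, 70a087e, 8e27e50, a75f02c, e55fe12, f2f6ce3}.
Ancestors of f4c730d: {70a087e, 8e27e50, a261e69, a75f02c, f2f6ce3, f4c730d}.
Common ancestors: {70a087e, 8e27e50, a75f02c, f2f6ce3}.
Among these, f2f6ce3 is not an ancestor of any other common ancestor — it is the merge base.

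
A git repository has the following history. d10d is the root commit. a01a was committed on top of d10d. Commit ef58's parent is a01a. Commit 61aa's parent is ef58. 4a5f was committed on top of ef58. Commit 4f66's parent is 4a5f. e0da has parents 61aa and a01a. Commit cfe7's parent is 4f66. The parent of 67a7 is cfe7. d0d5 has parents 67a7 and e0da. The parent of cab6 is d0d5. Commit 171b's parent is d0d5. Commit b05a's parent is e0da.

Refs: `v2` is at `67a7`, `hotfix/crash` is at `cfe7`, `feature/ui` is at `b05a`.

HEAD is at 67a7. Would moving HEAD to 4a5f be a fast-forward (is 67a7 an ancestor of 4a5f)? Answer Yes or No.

A fast-forward from 67a7 to 4a5f is possible iff 67a7 is an ancestor of 4a5f.
Ancestors of 4a5f: {4a5f, a01a, d10d, ef58}.
67a7 is not among them, so fast-forward is not possible.

No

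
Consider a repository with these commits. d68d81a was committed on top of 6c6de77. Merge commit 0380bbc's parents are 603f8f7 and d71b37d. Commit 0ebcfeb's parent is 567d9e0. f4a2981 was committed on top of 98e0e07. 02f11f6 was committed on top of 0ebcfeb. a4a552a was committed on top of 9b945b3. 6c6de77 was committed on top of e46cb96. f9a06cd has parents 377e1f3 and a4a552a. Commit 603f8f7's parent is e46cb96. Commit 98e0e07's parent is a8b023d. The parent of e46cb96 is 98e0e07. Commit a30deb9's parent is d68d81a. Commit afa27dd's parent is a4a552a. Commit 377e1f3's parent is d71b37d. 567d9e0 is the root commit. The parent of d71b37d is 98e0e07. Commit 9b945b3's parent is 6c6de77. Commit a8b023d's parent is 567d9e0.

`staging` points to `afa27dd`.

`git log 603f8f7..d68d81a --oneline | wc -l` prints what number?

2

Reachable from d68d81a: {567d9e0, 6c6de77, 98e0e07, a8b023d, d68d81a, e46cb96}.
Reachable from 603f8f7: {567d9e0, 603f8f7, 98e0e07, a8b023d, e46cb96}.
In d68d81a's history but not 603f8f7's: {6c6de77, d68d81a} — 2 commits.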